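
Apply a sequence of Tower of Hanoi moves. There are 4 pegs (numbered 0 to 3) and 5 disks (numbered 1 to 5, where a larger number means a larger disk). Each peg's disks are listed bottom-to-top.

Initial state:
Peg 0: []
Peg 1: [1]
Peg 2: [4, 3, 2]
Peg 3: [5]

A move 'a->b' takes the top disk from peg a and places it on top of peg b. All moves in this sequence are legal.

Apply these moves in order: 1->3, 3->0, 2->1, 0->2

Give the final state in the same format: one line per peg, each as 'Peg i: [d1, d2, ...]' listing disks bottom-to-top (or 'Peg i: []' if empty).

Answer: Peg 0: []
Peg 1: [2]
Peg 2: [4, 3, 1]
Peg 3: [5]

Derivation:
After move 1 (1->3):
Peg 0: []
Peg 1: []
Peg 2: [4, 3, 2]
Peg 3: [5, 1]

After move 2 (3->0):
Peg 0: [1]
Peg 1: []
Peg 2: [4, 3, 2]
Peg 3: [5]

After move 3 (2->1):
Peg 0: [1]
Peg 1: [2]
Peg 2: [4, 3]
Peg 3: [5]

After move 4 (0->2):
Peg 0: []
Peg 1: [2]
Peg 2: [4, 3, 1]
Peg 3: [5]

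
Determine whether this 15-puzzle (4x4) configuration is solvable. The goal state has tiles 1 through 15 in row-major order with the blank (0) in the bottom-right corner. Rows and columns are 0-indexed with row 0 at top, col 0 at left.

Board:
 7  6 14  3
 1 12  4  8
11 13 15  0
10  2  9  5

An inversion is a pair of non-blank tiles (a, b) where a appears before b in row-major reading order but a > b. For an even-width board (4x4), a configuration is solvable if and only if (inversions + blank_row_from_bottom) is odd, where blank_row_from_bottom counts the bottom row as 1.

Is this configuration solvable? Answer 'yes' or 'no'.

Inversions: 50
Blank is in row 2 (0-indexed from top), which is row 2 counting from the bottom (bottom = 1).
50 + 2 = 52, which is even, so the puzzle is not solvable.

Answer: no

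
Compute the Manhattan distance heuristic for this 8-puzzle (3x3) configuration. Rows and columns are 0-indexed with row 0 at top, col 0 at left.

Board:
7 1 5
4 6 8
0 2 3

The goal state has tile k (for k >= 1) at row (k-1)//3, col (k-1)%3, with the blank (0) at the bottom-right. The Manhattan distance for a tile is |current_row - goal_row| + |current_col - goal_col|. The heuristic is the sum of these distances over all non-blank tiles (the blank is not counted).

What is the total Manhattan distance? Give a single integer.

Tile 7: at (0,0), goal (2,0), distance |0-2|+|0-0| = 2
Tile 1: at (0,1), goal (0,0), distance |0-0|+|1-0| = 1
Tile 5: at (0,2), goal (1,1), distance |0-1|+|2-1| = 2
Tile 4: at (1,0), goal (1,0), distance |1-1|+|0-0| = 0
Tile 6: at (1,1), goal (1,2), distance |1-1|+|1-2| = 1
Tile 8: at (1,2), goal (2,1), distance |1-2|+|2-1| = 2
Tile 2: at (2,1), goal (0,1), distance |2-0|+|1-1| = 2
Tile 3: at (2,2), goal (0,2), distance |2-0|+|2-2| = 2
Sum: 2 + 1 + 2 + 0 + 1 + 2 + 2 + 2 = 12

Answer: 12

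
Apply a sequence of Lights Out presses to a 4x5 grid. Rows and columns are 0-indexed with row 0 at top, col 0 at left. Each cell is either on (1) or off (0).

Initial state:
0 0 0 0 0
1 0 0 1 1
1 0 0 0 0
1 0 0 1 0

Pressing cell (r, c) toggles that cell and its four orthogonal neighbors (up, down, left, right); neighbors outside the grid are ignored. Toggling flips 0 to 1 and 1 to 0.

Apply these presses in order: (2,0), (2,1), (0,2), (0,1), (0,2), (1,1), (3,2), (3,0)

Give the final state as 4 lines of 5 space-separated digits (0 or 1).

After press 1 at (2,0):
0 0 0 0 0
0 0 0 1 1
0 1 0 0 0
0 0 0 1 0

After press 2 at (2,1):
0 0 0 0 0
0 1 0 1 1
1 0 1 0 0
0 1 0 1 0

After press 3 at (0,2):
0 1 1 1 0
0 1 1 1 1
1 0 1 0 0
0 1 0 1 0

After press 4 at (0,1):
1 0 0 1 0
0 0 1 1 1
1 0 1 0 0
0 1 0 1 0

After press 5 at (0,2):
1 1 1 0 0
0 0 0 1 1
1 0 1 0 0
0 1 0 1 0

After press 6 at (1,1):
1 0 1 0 0
1 1 1 1 1
1 1 1 0 0
0 1 0 1 0

After press 7 at (3,2):
1 0 1 0 0
1 1 1 1 1
1 1 0 0 0
0 0 1 0 0

After press 8 at (3,0):
1 0 1 0 0
1 1 1 1 1
0 1 0 0 0
1 1 1 0 0

Answer: 1 0 1 0 0
1 1 1 1 1
0 1 0 0 0
1 1 1 0 0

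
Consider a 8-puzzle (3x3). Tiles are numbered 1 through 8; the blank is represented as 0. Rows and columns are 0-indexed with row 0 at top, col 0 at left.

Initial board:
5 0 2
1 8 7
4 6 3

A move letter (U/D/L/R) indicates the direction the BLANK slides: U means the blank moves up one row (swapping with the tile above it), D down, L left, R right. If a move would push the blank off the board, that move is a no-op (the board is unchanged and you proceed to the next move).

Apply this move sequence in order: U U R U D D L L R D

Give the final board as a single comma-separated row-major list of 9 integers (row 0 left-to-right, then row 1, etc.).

Answer: 5, 2, 7, 1, 8, 3, 4, 0, 6

Derivation:
After move 1 (U):
5 0 2
1 8 7
4 6 3

After move 2 (U):
5 0 2
1 8 7
4 6 3

After move 3 (R):
5 2 0
1 8 7
4 6 3

After move 4 (U):
5 2 0
1 8 7
4 6 3

After move 5 (D):
5 2 7
1 8 0
4 6 3

After move 6 (D):
5 2 7
1 8 3
4 6 0

After move 7 (L):
5 2 7
1 8 3
4 0 6

After move 8 (L):
5 2 7
1 8 3
0 4 6

After move 9 (R):
5 2 7
1 8 3
4 0 6

After move 10 (D):
5 2 7
1 8 3
4 0 6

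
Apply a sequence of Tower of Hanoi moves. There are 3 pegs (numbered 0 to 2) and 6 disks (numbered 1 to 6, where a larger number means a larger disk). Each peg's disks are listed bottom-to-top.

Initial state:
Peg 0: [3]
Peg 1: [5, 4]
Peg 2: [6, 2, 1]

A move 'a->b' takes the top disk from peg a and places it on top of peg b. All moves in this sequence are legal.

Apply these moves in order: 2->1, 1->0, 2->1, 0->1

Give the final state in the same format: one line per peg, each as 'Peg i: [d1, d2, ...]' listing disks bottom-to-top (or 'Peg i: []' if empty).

Answer: Peg 0: [3]
Peg 1: [5, 4, 2, 1]
Peg 2: [6]

Derivation:
After move 1 (2->1):
Peg 0: [3]
Peg 1: [5, 4, 1]
Peg 2: [6, 2]

After move 2 (1->0):
Peg 0: [3, 1]
Peg 1: [5, 4]
Peg 2: [6, 2]

After move 3 (2->1):
Peg 0: [3, 1]
Peg 1: [5, 4, 2]
Peg 2: [6]

After move 4 (0->1):
Peg 0: [3]
Peg 1: [5, 4, 2, 1]
Peg 2: [6]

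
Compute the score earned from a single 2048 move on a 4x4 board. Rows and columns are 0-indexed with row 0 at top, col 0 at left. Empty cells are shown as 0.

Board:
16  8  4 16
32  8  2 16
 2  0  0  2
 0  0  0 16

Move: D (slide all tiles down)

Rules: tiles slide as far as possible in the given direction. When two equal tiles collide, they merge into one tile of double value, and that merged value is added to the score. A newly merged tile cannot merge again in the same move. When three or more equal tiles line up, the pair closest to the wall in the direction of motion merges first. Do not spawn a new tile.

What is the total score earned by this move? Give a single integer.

Answer: 48

Derivation:
Slide down:
col 0: [16, 32, 2, 0] -> [0, 16, 32, 2]  score +0 (running 0)
col 1: [8, 8, 0, 0] -> [0, 0, 0, 16]  score +16 (running 16)
col 2: [4, 2, 0, 0] -> [0, 0, 4, 2]  score +0 (running 16)
col 3: [16, 16, 2, 16] -> [0, 32, 2, 16]  score +32 (running 48)
Board after move:
 0  0  0  0
16  0  0 32
32  0  4  2
 2 16  2 16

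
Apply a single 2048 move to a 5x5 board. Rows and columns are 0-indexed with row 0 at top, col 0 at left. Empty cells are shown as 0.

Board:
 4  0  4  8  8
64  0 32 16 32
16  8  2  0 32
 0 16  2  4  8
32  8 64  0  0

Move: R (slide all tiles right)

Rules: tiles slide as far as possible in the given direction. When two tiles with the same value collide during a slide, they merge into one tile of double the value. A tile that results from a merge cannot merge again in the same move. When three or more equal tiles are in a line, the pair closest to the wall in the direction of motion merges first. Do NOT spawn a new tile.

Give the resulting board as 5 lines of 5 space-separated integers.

Answer:  0  0  0  8 16
 0 64 32 16 32
 0 16  8  2 32
 0 16  2  4  8
 0  0 32  8 64

Derivation:
Slide right:
row 0: [4, 0, 4, 8, 8] -> [0, 0, 0, 8, 16]
row 1: [64, 0, 32, 16, 32] -> [0, 64, 32, 16, 32]
row 2: [16, 8, 2, 0, 32] -> [0, 16, 8, 2, 32]
row 3: [0, 16, 2, 4, 8] -> [0, 16, 2, 4, 8]
row 4: [32, 8, 64, 0, 0] -> [0, 0, 32, 8, 64]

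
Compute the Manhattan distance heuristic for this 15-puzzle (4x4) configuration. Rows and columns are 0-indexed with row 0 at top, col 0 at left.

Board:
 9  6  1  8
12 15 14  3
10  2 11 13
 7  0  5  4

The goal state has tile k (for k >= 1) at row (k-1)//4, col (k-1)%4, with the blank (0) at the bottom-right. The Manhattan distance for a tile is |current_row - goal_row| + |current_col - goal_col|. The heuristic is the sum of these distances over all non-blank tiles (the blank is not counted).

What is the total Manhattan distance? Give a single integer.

Tile 9: (0,0)->(2,0) = 2
Tile 6: (0,1)->(1,1) = 1
Tile 1: (0,2)->(0,0) = 2
Tile 8: (0,3)->(1,3) = 1
Tile 12: (1,0)->(2,3) = 4
Tile 15: (1,1)->(3,2) = 3
Tile 14: (1,2)->(3,1) = 3
Tile 3: (1,3)->(0,2) = 2
Tile 10: (2,0)->(2,1) = 1
Tile 2: (2,1)->(0,1) = 2
Tile 11: (2,2)->(2,2) = 0
Tile 13: (2,3)->(3,0) = 4
Tile 7: (3,0)->(1,2) = 4
Tile 5: (3,2)->(1,0) = 4
Tile 4: (3,3)->(0,3) = 3
Sum: 2 + 1 + 2 + 1 + 4 + 3 + 3 + 2 + 1 + 2 + 0 + 4 + 4 + 4 + 3 = 36

Answer: 36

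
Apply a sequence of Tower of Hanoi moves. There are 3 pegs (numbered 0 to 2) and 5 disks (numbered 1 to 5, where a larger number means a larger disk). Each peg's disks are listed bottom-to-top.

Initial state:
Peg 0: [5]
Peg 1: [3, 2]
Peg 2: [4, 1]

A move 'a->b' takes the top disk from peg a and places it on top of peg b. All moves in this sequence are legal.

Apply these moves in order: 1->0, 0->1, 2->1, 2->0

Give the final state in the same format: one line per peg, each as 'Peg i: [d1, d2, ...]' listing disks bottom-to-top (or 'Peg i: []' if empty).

Answer: Peg 0: [5, 4]
Peg 1: [3, 2, 1]
Peg 2: []

Derivation:
After move 1 (1->0):
Peg 0: [5, 2]
Peg 1: [3]
Peg 2: [4, 1]

After move 2 (0->1):
Peg 0: [5]
Peg 1: [3, 2]
Peg 2: [4, 1]

After move 3 (2->1):
Peg 0: [5]
Peg 1: [3, 2, 1]
Peg 2: [4]

After move 4 (2->0):
Peg 0: [5, 4]
Peg 1: [3, 2, 1]
Peg 2: []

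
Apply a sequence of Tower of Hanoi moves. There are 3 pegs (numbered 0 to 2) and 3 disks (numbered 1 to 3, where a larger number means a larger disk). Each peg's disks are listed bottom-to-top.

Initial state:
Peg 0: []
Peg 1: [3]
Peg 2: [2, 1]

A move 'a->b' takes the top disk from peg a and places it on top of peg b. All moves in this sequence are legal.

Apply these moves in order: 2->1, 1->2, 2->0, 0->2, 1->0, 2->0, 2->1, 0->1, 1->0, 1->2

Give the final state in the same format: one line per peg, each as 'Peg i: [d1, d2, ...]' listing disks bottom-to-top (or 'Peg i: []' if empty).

Answer: Peg 0: [3, 1]
Peg 1: []
Peg 2: [2]

Derivation:
After move 1 (2->1):
Peg 0: []
Peg 1: [3, 1]
Peg 2: [2]

After move 2 (1->2):
Peg 0: []
Peg 1: [3]
Peg 2: [2, 1]

After move 3 (2->0):
Peg 0: [1]
Peg 1: [3]
Peg 2: [2]

After move 4 (0->2):
Peg 0: []
Peg 1: [3]
Peg 2: [2, 1]

After move 5 (1->0):
Peg 0: [3]
Peg 1: []
Peg 2: [2, 1]

After move 6 (2->0):
Peg 0: [3, 1]
Peg 1: []
Peg 2: [2]

After move 7 (2->1):
Peg 0: [3, 1]
Peg 1: [2]
Peg 2: []

After move 8 (0->1):
Peg 0: [3]
Peg 1: [2, 1]
Peg 2: []

After move 9 (1->0):
Peg 0: [3, 1]
Peg 1: [2]
Peg 2: []

After move 10 (1->2):
Peg 0: [3, 1]
Peg 1: []
Peg 2: [2]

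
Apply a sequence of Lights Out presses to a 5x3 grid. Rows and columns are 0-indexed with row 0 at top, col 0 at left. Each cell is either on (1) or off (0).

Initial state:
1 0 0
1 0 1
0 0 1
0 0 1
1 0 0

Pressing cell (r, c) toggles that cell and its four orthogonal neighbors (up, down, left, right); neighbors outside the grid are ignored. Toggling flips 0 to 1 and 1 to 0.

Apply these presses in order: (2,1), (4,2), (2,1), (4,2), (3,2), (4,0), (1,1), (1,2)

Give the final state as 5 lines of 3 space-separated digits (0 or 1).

Answer: 1 1 1
0 0 1
0 1 1
1 1 0
0 1 1

Derivation:
After press 1 at (2,1):
1 0 0
1 1 1
1 1 0
0 1 1
1 0 0

After press 2 at (4,2):
1 0 0
1 1 1
1 1 0
0 1 0
1 1 1

After press 3 at (2,1):
1 0 0
1 0 1
0 0 1
0 0 0
1 1 1

After press 4 at (4,2):
1 0 0
1 0 1
0 0 1
0 0 1
1 0 0

After press 5 at (3,2):
1 0 0
1 0 1
0 0 0
0 1 0
1 0 1

After press 6 at (4,0):
1 0 0
1 0 1
0 0 0
1 1 0
0 1 1

After press 7 at (1,1):
1 1 0
0 1 0
0 1 0
1 1 0
0 1 1

After press 8 at (1,2):
1 1 1
0 0 1
0 1 1
1 1 0
0 1 1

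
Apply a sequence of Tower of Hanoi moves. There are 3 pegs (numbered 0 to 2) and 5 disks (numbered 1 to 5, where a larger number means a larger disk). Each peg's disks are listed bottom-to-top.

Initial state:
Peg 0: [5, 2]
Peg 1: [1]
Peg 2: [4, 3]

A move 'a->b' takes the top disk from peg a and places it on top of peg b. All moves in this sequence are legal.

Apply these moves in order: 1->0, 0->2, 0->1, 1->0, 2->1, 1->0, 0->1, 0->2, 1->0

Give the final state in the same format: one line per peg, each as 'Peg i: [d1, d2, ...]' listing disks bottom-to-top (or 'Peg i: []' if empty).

After move 1 (1->0):
Peg 0: [5, 2, 1]
Peg 1: []
Peg 2: [4, 3]

After move 2 (0->2):
Peg 0: [5, 2]
Peg 1: []
Peg 2: [4, 3, 1]

After move 3 (0->1):
Peg 0: [5]
Peg 1: [2]
Peg 2: [4, 3, 1]

After move 4 (1->0):
Peg 0: [5, 2]
Peg 1: []
Peg 2: [4, 3, 1]

After move 5 (2->1):
Peg 0: [5, 2]
Peg 1: [1]
Peg 2: [4, 3]

After move 6 (1->0):
Peg 0: [5, 2, 1]
Peg 1: []
Peg 2: [4, 3]

After move 7 (0->1):
Peg 0: [5, 2]
Peg 1: [1]
Peg 2: [4, 3]

After move 8 (0->2):
Peg 0: [5]
Peg 1: [1]
Peg 2: [4, 3, 2]

After move 9 (1->0):
Peg 0: [5, 1]
Peg 1: []
Peg 2: [4, 3, 2]

Answer: Peg 0: [5, 1]
Peg 1: []
Peg 2: [4, 3, 2]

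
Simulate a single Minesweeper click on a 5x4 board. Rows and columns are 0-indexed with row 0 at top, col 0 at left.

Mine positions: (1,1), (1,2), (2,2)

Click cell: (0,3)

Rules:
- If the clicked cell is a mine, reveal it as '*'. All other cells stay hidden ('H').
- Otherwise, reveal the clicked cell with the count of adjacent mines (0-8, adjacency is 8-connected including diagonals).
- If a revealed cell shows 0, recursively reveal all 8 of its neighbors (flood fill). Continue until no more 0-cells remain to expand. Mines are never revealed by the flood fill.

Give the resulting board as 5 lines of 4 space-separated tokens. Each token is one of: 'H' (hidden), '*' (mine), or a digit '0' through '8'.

H H H 1
H H H H
H H H H
H H H H
H H H H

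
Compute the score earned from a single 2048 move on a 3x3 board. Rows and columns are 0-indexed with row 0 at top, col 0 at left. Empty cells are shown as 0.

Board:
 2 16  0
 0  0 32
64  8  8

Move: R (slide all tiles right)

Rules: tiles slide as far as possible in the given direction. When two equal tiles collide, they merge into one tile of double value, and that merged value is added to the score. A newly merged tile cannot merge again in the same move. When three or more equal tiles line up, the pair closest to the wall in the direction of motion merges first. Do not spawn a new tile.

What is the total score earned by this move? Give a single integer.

Slide right:
row 0: [2, 16, 0] -> [0, 2, 16]  score +0 (running 0)
row 1: [0, 0, 32] -> [0, 0, 32]  score +0 (running 0)
row 2: [64, 8, 8] -> [0, 64, 16]  score +16 (running 16)
Board after move:
 0  2 16
 0  0 32
 0 64 16

Answer: 16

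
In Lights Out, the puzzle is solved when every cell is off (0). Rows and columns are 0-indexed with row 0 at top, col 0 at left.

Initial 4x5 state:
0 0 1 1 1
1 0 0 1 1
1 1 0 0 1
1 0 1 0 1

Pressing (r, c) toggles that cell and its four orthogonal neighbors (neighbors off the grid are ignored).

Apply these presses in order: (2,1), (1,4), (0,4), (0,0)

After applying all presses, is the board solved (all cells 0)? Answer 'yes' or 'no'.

Answer: no

Derivation:
After press 1 at (2,1):
0 0 1 1 1
1 1 0 1 1
0 0 1 0 1
1 1 1 0 1

After press 2 at (1,4):
0 0 1 1 0
1 1 0 0 0
0 0 1 0 0
1 1 1 0 1

After press 3 at (0,4):
0 0 1 0 1
1 1 0 0 1
0 0 1 0 0
1 1 1 0 1

After press 4 at (0,0):
1 1 1 0 1
0 1 0 0 1
0 0 1 0 0
1 1 1 0 1

Lights still on: 11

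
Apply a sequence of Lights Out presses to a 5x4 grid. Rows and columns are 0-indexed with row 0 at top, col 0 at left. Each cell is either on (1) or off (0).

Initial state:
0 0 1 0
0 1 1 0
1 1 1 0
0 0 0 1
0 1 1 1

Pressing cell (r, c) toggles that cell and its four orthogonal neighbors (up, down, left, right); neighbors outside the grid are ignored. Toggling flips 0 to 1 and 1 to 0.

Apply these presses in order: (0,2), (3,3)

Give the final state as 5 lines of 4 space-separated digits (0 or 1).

After press 1 at (0,2):
0 1 0 1
0 1 0 0
1 1 1 0
0 0 0 1
0 1 1 1

After press 2 at (3,3):
0 1 0 1
0 1 0 0
1 1 1 1
0 0 1 0
0 1 1 0

Answer: 0 1 0 1
0 1 0 0
1 1 1 1
0 0 1 0
0 1 1 0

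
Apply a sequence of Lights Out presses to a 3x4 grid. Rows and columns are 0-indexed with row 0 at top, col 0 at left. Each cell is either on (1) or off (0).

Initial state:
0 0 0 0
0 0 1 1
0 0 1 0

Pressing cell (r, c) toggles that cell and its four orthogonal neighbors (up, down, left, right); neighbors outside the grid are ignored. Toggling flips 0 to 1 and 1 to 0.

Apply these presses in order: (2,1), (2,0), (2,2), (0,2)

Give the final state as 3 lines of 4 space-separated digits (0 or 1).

After press 1 at (2,1):
0 0 0 0
0 1 1 1
1 1 0 0

After press 2 at (2,0):
0 0 0 0
1 1 1 1
0 0 0 0

After press 3 at (2,2):
0 0 0 0
1 1 0 1
0 1 1 1

After press 4 at (0,2):
0 1 1 1
1 1 1 1
0 1 1 1

Answer: 0 1 1 1
1 1 1 1
0 1 1 1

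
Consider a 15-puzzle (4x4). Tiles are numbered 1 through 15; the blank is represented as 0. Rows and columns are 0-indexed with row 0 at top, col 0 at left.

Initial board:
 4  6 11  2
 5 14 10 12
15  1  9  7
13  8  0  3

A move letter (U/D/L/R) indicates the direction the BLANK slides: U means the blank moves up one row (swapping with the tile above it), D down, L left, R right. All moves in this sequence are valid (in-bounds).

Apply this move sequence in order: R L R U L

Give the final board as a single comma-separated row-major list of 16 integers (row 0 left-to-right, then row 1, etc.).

Answer: 4, 6, 11, 2, 5, 14, 10, 12, 15, 1, 0, 9, 13, 8, 3, 7

Derivation:
After move 1 (R):
 4  6 11  2
 5 14 10 12
15  1  9  7
13  8  3  0

After move 2 (L):
 4  6 11  2
 5 14 10 12
15  1  9  7
13  8  0  3

After move 3 (R):
 4  6 11  2
 5 14 10 12
15  1  9  7
13  8  3  0

After move 4 (U):
 4  6 11  2
 5 14 10 12
15  1  9  0
13  8  3  7

After move 5 (L):
 4  6 11  2
 5 14 10 12
15  1  0  9
13  8  3  7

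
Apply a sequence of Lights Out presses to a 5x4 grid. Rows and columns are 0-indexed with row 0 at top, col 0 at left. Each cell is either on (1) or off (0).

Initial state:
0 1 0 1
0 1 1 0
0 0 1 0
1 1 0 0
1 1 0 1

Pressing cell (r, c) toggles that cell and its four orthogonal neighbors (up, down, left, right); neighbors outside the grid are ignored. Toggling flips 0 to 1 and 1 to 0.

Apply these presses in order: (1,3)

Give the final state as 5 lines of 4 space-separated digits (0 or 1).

After press 1 at (1,3):
0 1 0 0
0 1 0 1
0 0 1 1
1 1 0 0
1 1 0 1

Answer: 0 1 0 0
0 1 0 1
0 0 1 1
1 1 0 0
1 1 0 1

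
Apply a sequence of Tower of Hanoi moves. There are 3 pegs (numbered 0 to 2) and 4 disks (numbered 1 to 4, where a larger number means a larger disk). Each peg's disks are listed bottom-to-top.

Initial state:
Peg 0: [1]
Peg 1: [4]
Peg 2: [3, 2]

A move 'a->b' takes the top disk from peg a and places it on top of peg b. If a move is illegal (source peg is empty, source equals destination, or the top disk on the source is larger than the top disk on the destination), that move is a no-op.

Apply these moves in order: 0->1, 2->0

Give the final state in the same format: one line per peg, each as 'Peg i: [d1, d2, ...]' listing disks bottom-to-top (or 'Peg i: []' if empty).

Answer: Peg 0: [2]
Peg 1: [4, 1]
Peg 2: [3]

Derivation:
After move 1 (0->1):
Peg 0: []
Peg 1: [4, 1]
Peg 2: [3, 2]

After move 2 (2->0):
Peg 0: [2]
Peg 1: [4, 1]
Peg 2: [3]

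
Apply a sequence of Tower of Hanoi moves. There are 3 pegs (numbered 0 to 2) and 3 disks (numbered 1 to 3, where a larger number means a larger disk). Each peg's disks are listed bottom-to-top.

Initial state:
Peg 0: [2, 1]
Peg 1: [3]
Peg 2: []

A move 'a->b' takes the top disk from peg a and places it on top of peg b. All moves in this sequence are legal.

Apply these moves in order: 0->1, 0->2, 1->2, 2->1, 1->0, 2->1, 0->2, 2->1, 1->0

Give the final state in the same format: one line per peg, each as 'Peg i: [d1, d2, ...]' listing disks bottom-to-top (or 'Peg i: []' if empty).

After move 1 (0->1):
Peg 0: [2]
Peg 1: [3, 1]
Peg 2: []

After move 2 (0->2):
Peg 0: []
Peg 1: [3, 1]
Peg 2: [2]

After move 3 (1->2):
Peg 0: []
Peg 1: [3]
Peg 2: [2, 1]

After move 4 (2->1):
Peg 0: []
Peg 1: [3, 1]
Peg 2: [2]

After move 5 (1->0):
Peg 0: [1]
Peg 1: [3]
Peg 2: [2]

After move 6 (2->1):
Peg 0: [1]
Peg 1: [3, 2]
Peg 2: []

After move 7 (0->2):
Peg 0: []
Peg 1: [3, 2]
Peg 2: [1]

After move 8 (2->1):
Peg 0: []
Peg 1: [3, 2, 1]
Peg 2: []

After move 9 (1->0):
Peg 0: [1]
Peg 1: [3, 2]
Peg 2: []

Answer: Peg 0: [1]
Peg 1: [3, 2]
Peg 2: []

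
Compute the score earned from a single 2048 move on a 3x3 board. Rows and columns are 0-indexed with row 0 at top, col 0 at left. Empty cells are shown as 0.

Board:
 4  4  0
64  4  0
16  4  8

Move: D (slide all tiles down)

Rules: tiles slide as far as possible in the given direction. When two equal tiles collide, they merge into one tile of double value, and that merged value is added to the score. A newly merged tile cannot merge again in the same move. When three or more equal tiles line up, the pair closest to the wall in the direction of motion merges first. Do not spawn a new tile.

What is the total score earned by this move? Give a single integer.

Answer: 8

Derivation:
Slide down:
col 0: [4, 64, 16] -> [4, 64, 16]  score +0 (running 0)
col 1: [4, 4, 4] -> [0, 4, 8]  score +8 (running 8)
col 2: [0, 0, 8] -> [0, 0, 8]  score +0 (running 8)
Board after move:
 4  0  0
64  4  0
16  8  8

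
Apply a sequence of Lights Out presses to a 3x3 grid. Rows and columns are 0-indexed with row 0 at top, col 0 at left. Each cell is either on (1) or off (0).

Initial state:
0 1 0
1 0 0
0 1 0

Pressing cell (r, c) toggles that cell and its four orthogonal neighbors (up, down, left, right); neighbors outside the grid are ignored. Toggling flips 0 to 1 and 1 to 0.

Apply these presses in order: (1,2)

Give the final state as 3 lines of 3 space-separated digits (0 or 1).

After press 1 at (1,2):
0 1 1
1 1 1
0 1 1

Answer: 0 1 1
1 1 1
0 1 1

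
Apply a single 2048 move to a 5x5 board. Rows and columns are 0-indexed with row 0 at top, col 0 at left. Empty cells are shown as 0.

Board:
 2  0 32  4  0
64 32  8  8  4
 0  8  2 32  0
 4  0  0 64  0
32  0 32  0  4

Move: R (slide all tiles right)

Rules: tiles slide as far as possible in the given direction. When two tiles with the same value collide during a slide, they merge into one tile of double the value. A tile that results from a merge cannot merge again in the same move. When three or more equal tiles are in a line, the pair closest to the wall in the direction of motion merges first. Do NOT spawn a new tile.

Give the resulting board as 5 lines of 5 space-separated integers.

Answer:  0  0  2 32  4
 0 64 32 16  4
 0  0  8  2 32
 0  0  0  4 64
 0  0  0 64  4

Derivation:
Slide right:
row 0: [2, 0, 32, 4, 0] -> [0, 0, 2, 32, 4]
row 1: [64, 32, 8, 8, 4] -> [0, 64, 32, 16, 4]
row 2: [0, 8, 2, 32, 0] -> [0, 0, 8, 2, 32]
row 3: [4, 0, 0, 64, 0] -> [0, 0, 0, 4, 64]
row 4: [32, 0, 32, 0, 4] -> [0, 0, 0, 64, 4]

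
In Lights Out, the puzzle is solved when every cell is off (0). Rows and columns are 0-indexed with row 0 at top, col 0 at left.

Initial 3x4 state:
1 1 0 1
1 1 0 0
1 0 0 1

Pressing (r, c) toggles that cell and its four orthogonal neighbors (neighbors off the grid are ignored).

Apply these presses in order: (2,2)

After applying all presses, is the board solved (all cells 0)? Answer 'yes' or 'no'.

Answer: no

Derivation:
After press 1 at (2,2):
1 1 0 1
1 1 1 0
1 1 1 0

Lights still on: 9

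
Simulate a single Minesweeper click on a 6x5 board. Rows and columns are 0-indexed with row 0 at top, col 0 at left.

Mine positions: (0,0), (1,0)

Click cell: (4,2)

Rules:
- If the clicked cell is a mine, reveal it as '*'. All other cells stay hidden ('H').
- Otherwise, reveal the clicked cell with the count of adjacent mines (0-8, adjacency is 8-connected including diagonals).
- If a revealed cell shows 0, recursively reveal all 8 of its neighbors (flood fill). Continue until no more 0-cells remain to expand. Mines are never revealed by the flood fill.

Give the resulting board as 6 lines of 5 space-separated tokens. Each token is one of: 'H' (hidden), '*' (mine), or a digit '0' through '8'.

H 2 0 0 0
H 2 0 0 0
1 1 0 0 0
0 0 0 0 0
0 0 0 0 0
0 0 0 0 0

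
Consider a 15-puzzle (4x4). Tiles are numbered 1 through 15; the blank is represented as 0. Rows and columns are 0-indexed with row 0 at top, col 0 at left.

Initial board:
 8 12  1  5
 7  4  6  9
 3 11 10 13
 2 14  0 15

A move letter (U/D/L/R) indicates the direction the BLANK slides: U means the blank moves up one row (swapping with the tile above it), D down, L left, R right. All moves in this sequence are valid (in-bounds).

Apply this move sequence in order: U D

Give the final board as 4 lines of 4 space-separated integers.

After move 1 (U):
 8 12  1  5
 7  4  6  9
 3 11  0 13
 2 14 10 15

After move 2 (D):
 8 12  1  5
 7  4  6  9
 3 11 10 13
 2 14  0 15

Answer:  8 12  1  5
 7  4  6  9
 3 11 10 13
 2 14  0 15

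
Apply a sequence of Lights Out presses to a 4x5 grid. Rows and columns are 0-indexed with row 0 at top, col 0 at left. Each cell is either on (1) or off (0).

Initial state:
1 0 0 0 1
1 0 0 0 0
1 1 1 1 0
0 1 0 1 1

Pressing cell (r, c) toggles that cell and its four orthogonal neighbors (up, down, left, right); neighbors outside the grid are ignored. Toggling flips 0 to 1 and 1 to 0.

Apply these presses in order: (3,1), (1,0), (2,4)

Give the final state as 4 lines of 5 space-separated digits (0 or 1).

After press 1 at (3,1):
1 0 0 0 1
1 0 0 0 0
1 0 1 1 0
1 0 1 1 1

After press 2 at (1,0):
0 0 0 0 1
0 1 0 0 0
0 0 1 1 0
1 0 1 1 1

After press 3 at (2,4):
0 0 0 0 1
0 1 0 0 1
0 0 1 0 1
1 0 1 1 0

Answer: 0 0 0 0 1
0 1 0 0 1
0 0 1 0 1
1 0 1 1 0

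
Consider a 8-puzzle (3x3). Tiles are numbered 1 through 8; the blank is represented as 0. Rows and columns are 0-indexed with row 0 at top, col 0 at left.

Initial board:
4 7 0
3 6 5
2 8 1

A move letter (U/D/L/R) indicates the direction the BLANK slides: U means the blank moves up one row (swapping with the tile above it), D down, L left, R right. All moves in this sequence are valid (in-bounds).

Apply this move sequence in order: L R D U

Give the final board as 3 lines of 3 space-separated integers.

Answer: 4 7 0
3 6 5
2 8 1

Derivation:
After move 1 (L):
4 0 7
3 6 5
2 8 1

After move 2 (R):
4 7 0
3 6 5
2 8 1

After move 3 (D):
4 7 5
3 6 0
2 8 1

After move 4 (U):
4 7 0
3 6 5
2 8 1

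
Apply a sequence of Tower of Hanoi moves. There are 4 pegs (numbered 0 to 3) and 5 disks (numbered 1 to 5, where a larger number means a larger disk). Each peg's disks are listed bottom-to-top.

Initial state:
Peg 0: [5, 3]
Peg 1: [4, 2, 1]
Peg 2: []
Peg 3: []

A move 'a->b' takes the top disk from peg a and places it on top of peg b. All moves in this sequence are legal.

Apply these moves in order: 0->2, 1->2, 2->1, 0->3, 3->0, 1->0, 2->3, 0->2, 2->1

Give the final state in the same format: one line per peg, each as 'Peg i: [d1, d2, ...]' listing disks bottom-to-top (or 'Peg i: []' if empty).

After move 1 (0->2):
Peg 0: [5]
Peg 1: [4, 2, 1]
Peg 2: [3]
Peg 3: []

After move 2 (1->2):
Peg 0: [5]
Peg 1: [4, 2]
Peg 2: [3, 1]
Peg 3: []

After move 3 (2->1):
Peg 0: [5]
Peg 1: [4, 2, 1]
Peg 2: [3]
Peg 3: []

After move 4 (0->3):
Peg 0: []
Peg 1: [4, 2, 1]
Peg 2: [3]
Peg 3: [5]

After move 5 (3->0):
Peg 0: [5]
Peg 1: [4, 2, 1]
Peg 2: [3]
Peg 3: []

After move 6 (1->0):
Peg 0: [5, 1]
Peg 1: [4, 2]
Peg 2: [3]
Peg 3: []

After move 7 (2->3):
Peg 0: [5, 1]
Peg 1: [4, 2]
Peg 2: []
Peg 3: [3]

After move 8 (0->2):
Peg 0: [5]
Peg 1: [4, 2]
Peg 2: [1]
Peg 3: [3]

After move 9 (2->1):
Peg 0: [5]
Peg 1: [4, 2, 1]
Peg 2: []
Peg 3: [3]

Answer: Peg 0: [5]
Peg 1: [4, 2, 1]
Peg 2: []
Peg 3: [3]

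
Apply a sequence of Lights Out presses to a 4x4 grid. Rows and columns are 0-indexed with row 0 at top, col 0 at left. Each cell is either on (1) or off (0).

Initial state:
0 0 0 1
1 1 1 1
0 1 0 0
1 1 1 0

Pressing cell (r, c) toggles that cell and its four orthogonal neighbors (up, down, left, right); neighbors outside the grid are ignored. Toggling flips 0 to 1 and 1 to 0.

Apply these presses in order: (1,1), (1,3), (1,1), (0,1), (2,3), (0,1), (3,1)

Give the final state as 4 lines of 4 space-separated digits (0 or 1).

After press 1 at (1,1):
0 1 0 1
0 0 0 1
0 0 0 0
1 1 1 0

After press 2 at (1,3):
0 1 0 0
0 0 1 0
0 0 0 1
1 1 1 0

After press 3 at (1,1):
0 0 0 0
1 1 0 0
0 1 0 1
1 1 1 0

After press 4 at (0,1):
1 1 1 0
1 0 0 0
0 1 0 1
1 1 1 0

After press 5 at (2,3):
1 1 1 0
1 0 0 1
0 1 1 0
1 1 1 1

After press 6 at (0,1):
0 0 0 0
1 1 0 1
0 1 1 0
1 1 1 1

After press 7 at (3,1):
0 0 0 0
1 1 0 1
0 0 1 0
0 0 0 1

Answer: 0 0 0 0
1 1 0 1
0 0 1 0
0 0 0 1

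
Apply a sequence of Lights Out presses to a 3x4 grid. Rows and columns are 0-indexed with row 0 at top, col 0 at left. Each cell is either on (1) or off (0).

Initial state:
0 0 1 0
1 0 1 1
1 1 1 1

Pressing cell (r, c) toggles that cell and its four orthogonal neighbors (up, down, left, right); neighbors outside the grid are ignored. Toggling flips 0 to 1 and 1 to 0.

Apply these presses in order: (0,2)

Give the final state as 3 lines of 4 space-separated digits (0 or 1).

After press 1 at (0,2):
0 1 0 1
1 0 0 1
1 1 1 1

Answer: 0 1 0 1
1 0 0 1
1 1 1 1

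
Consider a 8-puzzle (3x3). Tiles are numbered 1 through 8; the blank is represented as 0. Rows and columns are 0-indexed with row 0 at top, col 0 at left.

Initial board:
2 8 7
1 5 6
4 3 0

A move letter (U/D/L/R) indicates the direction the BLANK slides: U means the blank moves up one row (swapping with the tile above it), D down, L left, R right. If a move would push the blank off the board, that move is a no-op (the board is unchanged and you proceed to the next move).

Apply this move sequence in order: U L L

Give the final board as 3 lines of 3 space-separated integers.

After move 1 (U):
2 8 7
1 5 0
4 3 6

After move 2 (L):
2 8 7
1 0 5
4 3 6

After move 3 (L):
2 8 7
0 1 5
4 3 6

Answer: 2 8 7
0 1 5
4 3 6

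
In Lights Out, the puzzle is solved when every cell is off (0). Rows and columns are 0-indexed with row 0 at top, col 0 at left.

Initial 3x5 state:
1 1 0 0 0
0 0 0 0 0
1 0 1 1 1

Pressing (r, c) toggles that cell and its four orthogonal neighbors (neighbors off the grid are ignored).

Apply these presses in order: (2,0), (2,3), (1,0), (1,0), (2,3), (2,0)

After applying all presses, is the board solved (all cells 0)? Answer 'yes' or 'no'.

After press 1 at (2,0):
1 1 0 0 0
1 0 0 0 0
0 1 1 1 1

After press 2 at (2,3):
1 1 0 0 0
1 0 0 1 0
0 1 0 0 0

After press 3 at (1,0):
0 1 0 0 0
0 1 0 1 0
1 1 0 0 0

After press 4 at (1,0):
1 1 0 0 0
1 0 0 1 0
0 1 0 0 0

After press 5 at (2,3):
1 1 0 0 0
1 0 0 0 0
0 1 1 1 1

After press 6 at (2,0):
1 1 0 0 0
0 0 0 0 0
1 0 1 1 1

Lights still on: 6

Answer: no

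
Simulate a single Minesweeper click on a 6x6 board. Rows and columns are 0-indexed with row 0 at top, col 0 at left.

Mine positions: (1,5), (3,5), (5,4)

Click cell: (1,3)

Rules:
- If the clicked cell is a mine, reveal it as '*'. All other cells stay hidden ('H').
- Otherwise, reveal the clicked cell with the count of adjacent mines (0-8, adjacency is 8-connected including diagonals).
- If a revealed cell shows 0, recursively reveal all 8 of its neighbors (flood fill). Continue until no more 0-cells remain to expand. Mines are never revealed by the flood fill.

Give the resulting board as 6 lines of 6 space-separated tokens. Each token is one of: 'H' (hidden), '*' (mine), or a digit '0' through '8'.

0 0 0 0 1 H
0 0 0 0 1 H
0 0 0 0 2 H
0 0 0 0 1 H
0 0 0 1 2 H
0 0 0 1 H H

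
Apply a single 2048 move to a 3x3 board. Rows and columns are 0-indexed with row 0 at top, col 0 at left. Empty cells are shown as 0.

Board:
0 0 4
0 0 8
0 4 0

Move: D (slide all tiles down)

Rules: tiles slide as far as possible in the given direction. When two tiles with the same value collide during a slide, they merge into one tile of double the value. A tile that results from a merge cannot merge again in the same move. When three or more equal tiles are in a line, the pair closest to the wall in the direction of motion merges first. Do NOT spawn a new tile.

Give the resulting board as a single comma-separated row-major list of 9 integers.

Slide down:
col 0: [0, 0, 0] -> [0, 0, 0]
col 1: [0, 0, 4] -> [0, 0, 4]
col 2: [4, 8, 0] -> [0, 4, 8]

Answer: 0, 0, 0, 0, 0, 4, 0, 4, 8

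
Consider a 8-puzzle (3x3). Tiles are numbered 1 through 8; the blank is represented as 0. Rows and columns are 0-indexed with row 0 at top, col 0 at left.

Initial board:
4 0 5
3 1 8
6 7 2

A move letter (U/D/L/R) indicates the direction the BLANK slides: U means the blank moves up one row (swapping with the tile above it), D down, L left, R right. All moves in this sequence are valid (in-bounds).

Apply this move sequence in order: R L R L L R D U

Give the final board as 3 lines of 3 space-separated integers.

Answer: 4 0 5
3 1 8
6 7 2

Derivation:
After move 1 (R):
4 5 0
3 1 8
6 7 2

After move 2 (L):
4 0 5
3 1 8
6 7 2

After move 3 (R):
4 5 0
3 1 8
6 7 2

After move 4 (L):
4 0 5
3 1 8
6 7 2

After move 5 (L):
0 4 5
3 1 8
6 7 2

After move 6 (R):
4 0 5
3 1 8
6 7 2

After move 7 (D):
4 1 5
3 0 8
6 7 2

After move 8 (U):
4 0 5
3 1 8
6 7 2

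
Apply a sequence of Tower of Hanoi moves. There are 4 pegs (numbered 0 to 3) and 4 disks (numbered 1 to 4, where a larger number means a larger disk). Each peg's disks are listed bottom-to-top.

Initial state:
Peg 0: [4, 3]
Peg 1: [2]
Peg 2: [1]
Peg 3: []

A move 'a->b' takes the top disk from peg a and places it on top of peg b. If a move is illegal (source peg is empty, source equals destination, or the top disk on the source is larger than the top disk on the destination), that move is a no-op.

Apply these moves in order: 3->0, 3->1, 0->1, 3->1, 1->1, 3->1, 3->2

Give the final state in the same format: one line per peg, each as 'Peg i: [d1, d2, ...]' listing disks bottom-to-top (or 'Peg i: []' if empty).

After move 1 (3->0):
Peg 0: [4, 3]
Peg 1: [2]
Peg 2: [1]
Peg 3: []

After move 2 (3->1):
Peg 0: [4, 3]
Peg 1: [2]
Peg 2: [1]
Peg 3: []

After move 3 (0->1):
Peg 0: [4, 3]
Peg 1: [2]
Peg 2: [1]
Peg 3: []

After move 4 (3->1):
Peg 0: [4, 3]
Peg 1: [2]
Peg 2: [1]
Peg 3: []

After move 5 (1->1):
Peg 0: [4, 3]
Peg 1: [2]
Peg 2: [1]
Peg 3: []

After move 6 (3->1):
Peg 0: [4, 3]
Peg 1: [2]
Peg 2: [1]
Peg 3: []

After move 7 (3->2):
Peg 0: [4, 3]
Peg 1: [2]
Peg 2: [1]
Peg 3: []

Answer: Peg 0: [4, 3]
Peg 1: [2]
Peg 2: [1]
Peg 3: []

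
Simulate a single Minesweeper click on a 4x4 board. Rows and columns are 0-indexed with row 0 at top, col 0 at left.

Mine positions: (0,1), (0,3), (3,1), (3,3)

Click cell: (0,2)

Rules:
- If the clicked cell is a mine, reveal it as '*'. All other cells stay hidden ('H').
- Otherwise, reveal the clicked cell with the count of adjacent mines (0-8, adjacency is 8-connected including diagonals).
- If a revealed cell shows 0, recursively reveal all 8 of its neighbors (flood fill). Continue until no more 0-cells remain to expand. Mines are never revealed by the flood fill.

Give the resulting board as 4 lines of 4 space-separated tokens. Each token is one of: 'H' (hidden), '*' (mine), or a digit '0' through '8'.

H H 2 H
H H H H
H H H H
H H H H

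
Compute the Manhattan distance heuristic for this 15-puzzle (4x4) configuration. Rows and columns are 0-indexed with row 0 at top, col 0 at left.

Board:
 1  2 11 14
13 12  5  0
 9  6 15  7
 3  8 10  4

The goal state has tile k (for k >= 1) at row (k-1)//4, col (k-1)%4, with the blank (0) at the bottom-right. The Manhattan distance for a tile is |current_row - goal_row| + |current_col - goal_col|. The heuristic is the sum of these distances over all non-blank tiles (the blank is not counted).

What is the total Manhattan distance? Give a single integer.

Answer: 32

Derivation:
Tile 1: (0,0)->(0,0) = 0
Tile 2: (0,1)->(0,1) = 0
Tile 11: (0,2)->(2,2) = 2
Tile 14: (0,3)->(3,1) = 5
Tile 13: (1,0)->(3,0) = 2
Tile 12: (1,1)->(2,3) = 3
Tile 5: (1,2)->(1,0) = 2
Tile 9: (2,0)->(2,0) = 0
Tile 6: (2,1)->(1,1) = 1
Tile 15: (2,2)->(3,2) = 1
Tile 7: (2,3)->(1,2) = 2
Tile 3: (3,0)->(0,2) = 5
Tile 8: (3,1)->(1,3) = 4
Tile 10: (3,2)->(2,1) = 2
Tile 4: (3,3)->(0,3) = 3
Sum: 0 + 0 + 2 + 5 + 2 + 3 + 2 + 0 + 1 + 1 + 2 + 5 + 4 + 2 + 3 = 32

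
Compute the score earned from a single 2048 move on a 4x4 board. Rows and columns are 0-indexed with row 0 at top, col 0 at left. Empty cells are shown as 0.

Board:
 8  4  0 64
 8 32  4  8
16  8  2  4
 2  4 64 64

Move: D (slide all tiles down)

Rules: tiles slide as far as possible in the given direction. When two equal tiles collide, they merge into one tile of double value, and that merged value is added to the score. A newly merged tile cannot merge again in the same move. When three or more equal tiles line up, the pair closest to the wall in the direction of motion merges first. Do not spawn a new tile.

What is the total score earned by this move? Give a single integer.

Answer: 16

Derivation:
Slide down:
col 0: [8, 8, 16, 2] -> [0, 16, 16, 2]  score +16 (running 16)
col 1: [4, 32, 8, 4] -> [4, 32, 8, 4]  score +0 (running 16)
col 2: [0, 4, 2, 64] -> [0, 4, 2, 64]  score +0 (running 16)
col 3: [64, 8, 4, 64] -> [64, 8, 4, 64]  score +0 (running 16)
Board after move:
 0  4  0 64
16 32  4  8
16  8  2  4
 2  4 64 64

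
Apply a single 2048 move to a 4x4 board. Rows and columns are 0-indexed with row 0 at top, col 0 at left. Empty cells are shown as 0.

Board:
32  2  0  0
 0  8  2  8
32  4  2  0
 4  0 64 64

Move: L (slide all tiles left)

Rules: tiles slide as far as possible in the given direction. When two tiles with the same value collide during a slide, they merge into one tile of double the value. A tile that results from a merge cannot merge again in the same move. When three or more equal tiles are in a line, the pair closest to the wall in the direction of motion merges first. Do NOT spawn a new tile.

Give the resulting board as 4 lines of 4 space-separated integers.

Slide left:
row 0: [32, 2, 0, 0] -> [32, 2, 0, 0]
row 1: [0, 8, 2, 8] -> [8, 2, 8, 0]
row 2: [32, 4, 2, 0] -> [32, 4, 2, 0]
row 3: [4, 0, 64, 64] -> [4, 128, 0, 0]

Answer:  32   2   0   0
  8   2   8   0
 32   4   2   0
  4 128   0   0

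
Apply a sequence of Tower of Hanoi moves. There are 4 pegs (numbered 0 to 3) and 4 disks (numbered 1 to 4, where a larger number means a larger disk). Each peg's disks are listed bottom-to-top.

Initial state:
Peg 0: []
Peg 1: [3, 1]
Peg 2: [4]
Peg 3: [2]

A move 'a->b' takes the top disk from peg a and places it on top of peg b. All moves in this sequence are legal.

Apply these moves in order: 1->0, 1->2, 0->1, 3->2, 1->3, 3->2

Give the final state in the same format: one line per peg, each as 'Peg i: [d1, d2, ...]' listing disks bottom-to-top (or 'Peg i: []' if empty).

Answer: Peg 0: []
Peg 1: []
Peg 2: [4, 3, 2, 1]
Peg 3: []

Derivation:
After move 1 (1->0):
Peg 0: [1]
Peg 1: [3]
Peg 2: [4]
Peg 3: [2]

After move 2 (1->2):
Peg 0: [1]
Peg 1: []
Peg 2: [4, 3]
Peg 3: [2]

After move 3 (0->1):
Peg 0: []
Peg 1: [1]
Peg 2: [4, 3]
Peg 3: [2]

After move 4 (3->2):
Peg 0: []
Peg 1: [1]
Peg 2: [4, 3, 2]
Peg 3: []

After move 5 (1->3):
Peg 0: []
Peg 1: []
Peg 2: [4, 3, 2]
Peg 3: [1]

After move 6 (3->2):
Peg 0: []
Peg 1: []
Peg 2: [4, 3, 2, 1]
Peg 3: []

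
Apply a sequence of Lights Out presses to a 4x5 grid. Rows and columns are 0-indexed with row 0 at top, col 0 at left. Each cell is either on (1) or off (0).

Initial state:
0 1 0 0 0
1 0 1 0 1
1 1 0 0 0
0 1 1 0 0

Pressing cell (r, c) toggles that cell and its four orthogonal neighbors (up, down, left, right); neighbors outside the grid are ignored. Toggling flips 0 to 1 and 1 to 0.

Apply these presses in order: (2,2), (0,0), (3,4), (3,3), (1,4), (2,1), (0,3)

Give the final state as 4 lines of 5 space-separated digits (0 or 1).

Answer: 1 0 1 1 0
0 1 0 0 0
0 1 0 0 0
0 0 1 0 0

Derivation:
After press 1 at (2,2):
0 1 0 0 0
1 0 0 0 1
1 0 1 1 0
0 1 0 0 0

After press 2 at (0,0):
1 0 0 0 0
0 0 0 0 1
1 0 1 1 0
0 1 0 0 0

After press 3 at (3,4):
1 0 0 0 0
0 0 0 0 1
1 0 1 1 1
0 1 0 1 1

After press 4 at (3,3):
1 0 0 0 0
0 0 0 0 1
1 0 1 0 1
0 1 1 0 0

After press 5 at (1,4):
1 0 0 0 1
0 0 0 1 0
1 0 1 0 0
0 1 1 0 0

After press 6 at (2,1):
1 0 0 0 1
0 1 0 1 0
0 1 0 0 0
0 0 1 0 0

After press 7 at (0,3):
1 0 1 1 0
0 1 0 0 0
0 1 0 0 0
0 0 1 0 0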